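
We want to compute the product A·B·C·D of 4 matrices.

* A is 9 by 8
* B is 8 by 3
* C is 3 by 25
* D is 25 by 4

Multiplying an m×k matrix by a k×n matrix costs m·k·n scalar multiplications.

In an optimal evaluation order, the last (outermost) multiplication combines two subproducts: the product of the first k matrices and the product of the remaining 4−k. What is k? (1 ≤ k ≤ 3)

Adjacent pairs: AB = 9·8·3 = 216; BC = 8·3·25 = 600; CD = 3·25·4 = 300.
Length 3: A..C: k=1: 0+600+9·8·25=2400; k=2: 216+0+9·3·25=891 → min 891 | B..D: k=2: 0+300+8·3·4=396; k=3: 600+0+8·25·4=1400 → min 396.
Top-level splits: k=1: (A..A)·(B..D) → 0+396+9·8·4 = 684; k=2: (A..B)·(C..D) → 216+300+9·3·4 = 624; k=3: (A..C)·(D..D) → 891+0+9·25·4 = 1791.
Best split is after B, i.e. k = 2.

2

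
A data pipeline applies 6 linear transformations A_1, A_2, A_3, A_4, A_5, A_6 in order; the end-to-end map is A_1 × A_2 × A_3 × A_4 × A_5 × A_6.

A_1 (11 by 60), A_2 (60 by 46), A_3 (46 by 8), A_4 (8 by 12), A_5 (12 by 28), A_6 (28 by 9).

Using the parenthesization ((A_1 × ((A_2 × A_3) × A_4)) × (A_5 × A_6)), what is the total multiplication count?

(A_2 × A_3): 60×46 by 46×8 → 60×8, cost 60·46·8 = 22080
((A_2 × A_3) × A_4): 60×8 by 8×12 → 60×12, cost 60·8·12 = 5760; cumulative 27840
(A_1 × ((A_2 × A_3) × A_4)): 11×60 by 60×12 → 11×12, cost 11·60·12 = 7920; cumulative 35760
(A_5 × A_6): 12×28 by 28×9 → 12×9, cost 12·28·9 = 3024
((A_1 × ((A_2 × A_3) × A_4)) × (A_5 × A_6)): 11×12 by 12×9 → 11×9, cost 11·12·9 = 1188; cumulative 39972
Total: 39972 scalar multiplications.

39972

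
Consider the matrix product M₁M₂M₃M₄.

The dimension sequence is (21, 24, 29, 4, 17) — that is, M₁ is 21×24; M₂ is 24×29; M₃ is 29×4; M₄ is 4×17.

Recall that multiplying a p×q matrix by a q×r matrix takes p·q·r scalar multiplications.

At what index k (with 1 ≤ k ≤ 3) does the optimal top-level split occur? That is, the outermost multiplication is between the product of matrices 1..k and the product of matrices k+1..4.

Adjacent pairs: M₁M₂ = 21·24·29 = 14616; M₂M₃ = 24·29·4 = 2784; M₃M₄ = 29·4·17 = 1972.
Length 3: M₁..M₃: k=1: 0+2784+21·24·4=4800; k=2: 14616+0+21·29·4=17052 → min 4800 | M₂..M₄: k=2: 0+1972+24·29·17=13804; k=3: 2784+0+24·4·17=4416 → min 4416.
Top-level splits: k=1: (M₁..M₁)·(M₂..M₄) → 0+4416+21·24·17 = 12984; k=2: (M₁..M₂)·(M₃..M₄) → 14616+1972+21·29·17 = 26941; k=3: (M₁..M₃)·(M₄..M₄) → 4800+0+21·4·17 = 6228.
Best split is after M₃, i.e. k = 3.

3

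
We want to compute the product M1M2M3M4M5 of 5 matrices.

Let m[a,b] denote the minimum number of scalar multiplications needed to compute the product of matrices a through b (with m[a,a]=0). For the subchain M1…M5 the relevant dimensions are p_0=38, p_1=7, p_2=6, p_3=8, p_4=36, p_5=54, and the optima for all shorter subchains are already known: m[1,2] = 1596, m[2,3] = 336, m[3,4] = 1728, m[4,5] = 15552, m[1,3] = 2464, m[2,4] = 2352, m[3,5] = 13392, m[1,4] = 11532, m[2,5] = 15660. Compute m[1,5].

27300

m[1,5] = min over k∈[1,4] of m[1,k]+m[k+1,5]+p_{0}·p_k·p_{5}.
k=1: 0 + 15660 + 38·7·54 = 30024; k=2: 1596 + 13392 + 38·6·54 = 27300; k=3: 2464 + 15552 + 38·8·54 = 34432; k=4: 11532 + 0 + 38·36·54 = 85404.
Minimum: 27300 at k=2.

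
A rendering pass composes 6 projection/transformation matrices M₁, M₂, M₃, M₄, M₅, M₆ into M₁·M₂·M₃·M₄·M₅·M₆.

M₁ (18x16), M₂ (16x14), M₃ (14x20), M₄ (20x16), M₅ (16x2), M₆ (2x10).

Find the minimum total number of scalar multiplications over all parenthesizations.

Adjacent pairs: M₁M₂ = 18·16·14 = 4032; M₂M₃ = 16·14·20 = 4480; M₃M₄ = 14·20·16 = 4480; M₄M₅ = 20·16·2 = 640; M₅M₆ = 16·2·10 = 320.
Length 3: M₁..M₃: k=1: 0+4480+18·16·20=10240; k=2: 4032+0+18·14·20=9072 → min 9072 | M₂..M₄: k=2: 0+4480+16·14·16=8064; k=3: 4480+0+16·20·16=9600 → min 8064 | M₃..M₅: k=3: 0+640+14·20·2=1200; k=4: 4480+0+14·16·2=4928 → min 1200 | M₄..M₆: k=4: 0+320+20·16·10=3520; k=5: 640+0+20·2·10=1040 → min 1040.
Length 4: M₁..M₄: k=1: 0+8064+18·16·16=12672; k=2: 4032+4480+18·14·16=12544; k=3: 9072+0+18·20·16=14832 → min 12544 | M₂..M₅: k=2: 0+1200+16·14·2=1648; k=3: 4480+640+16·20·2=5760; k=4: 8064+0+16·16·2=8576 → min 1648 | M₃..M₆: k=3: 0+1040+14·20·10=3840; k=4: 4480+320+14·16·10=7040; k=5: 1200+0+14·2·10=1480 → min 1480.
Length 5: M₁..M₅: k=1: 0+1648+18·16·2=2224; k=2: 4032+1200+18·14·2=5736; k=3: 9072+640+18·20·2=10432; k=4: 12544+0+18·16·2=13120 → min 2224 | M₂..M₆: k=2: 0+1480+16·14·10=3720; k=3: 4480+1040+16·20·10=8720; k=4: 8064+320+16·16·10=10944; k=5: 1648+0+16·2·10=1968 → min 1968.
Length 6: M₁..M₆: k=1: 0+1968+18·16·10=4848; k=2: 4032+1480+18·14·10=8032; k=3: 9072+1040+18·20·10=13712; k=4: 12544+320+18·16·10=15744; k=5: 2224+0+18·2·10=2584 → min 2584.
Optimal order: ((M₁·(M₂·(M₃·(M₄·M₅))))·M₆) with cost 2584.

2584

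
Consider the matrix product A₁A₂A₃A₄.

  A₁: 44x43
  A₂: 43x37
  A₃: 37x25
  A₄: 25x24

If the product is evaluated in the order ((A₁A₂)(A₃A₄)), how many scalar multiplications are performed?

131276

(A₁A₂): 44×43 by 43×37 → 44×37, cost 44·43·37 = 70004
(A₃A₄): 37×25 by 25×24 → 37×24, cost 37·25·24 = 22200
((A₁A₂)(A₃A₄)): 44×37 by 37×24 → 44×24, cost 44·37·24 = 39072; cumulative 131276
Total: 131276 scalar multiplications.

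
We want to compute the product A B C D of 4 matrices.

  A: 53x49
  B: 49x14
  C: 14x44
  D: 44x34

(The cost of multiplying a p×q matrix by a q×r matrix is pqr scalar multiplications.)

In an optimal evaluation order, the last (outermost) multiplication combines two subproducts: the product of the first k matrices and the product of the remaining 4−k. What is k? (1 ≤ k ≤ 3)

Adjacent pairs: AB = 53·49·14 = 36358; BC = 49·14·44 = 30184; CD = 14·44·34 = 20944.
Length 3: A..C: k=1: 0+30184+53·49·44=144452; k=2: 36358+0+53·14·44=69006 → min 69006 | B..D: k=2: 0+20944+49·14·34=44268; k=3: 30184+0+49·44·34=103488 → min 44268.
Top-level splits: k=1: (A..A)·(B..D) → 0+44268+53·49·34 = 132566; k=2: (A..B)·(C..D) → 36358+20944+53·14·34 = 82530; k=3: (A..C)·(D..D) → 69006+0+53·44·34 = 148294.
Best split is after B, i.e. k = 2.

2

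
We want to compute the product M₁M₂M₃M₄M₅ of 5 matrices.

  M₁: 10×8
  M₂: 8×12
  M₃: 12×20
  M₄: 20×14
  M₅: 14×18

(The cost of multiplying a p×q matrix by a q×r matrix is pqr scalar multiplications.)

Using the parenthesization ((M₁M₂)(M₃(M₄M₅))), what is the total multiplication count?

(M₁M₂): 10×8 by 8×12 → 10×12, cost 10·8·12 = 960
(M₄M₅): 20×14 by 14×18 → 20×18, cost 20·14·18 = 5040
(M₃(M₄M₅)): 12×20 by 20×18 → 12×18, cost 12·20·18 = 4320; cumulative 9360
((M₁M₂)(M₃(M₄M₅))): 10×12 by 12×18 → 10×18, cost 10·12·18 = 2160; cumulative 12480
Total: 12480 scalar multiplications.

12480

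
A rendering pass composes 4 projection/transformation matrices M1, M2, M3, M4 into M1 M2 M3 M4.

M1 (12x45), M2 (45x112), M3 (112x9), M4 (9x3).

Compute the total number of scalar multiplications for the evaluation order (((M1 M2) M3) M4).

72900

(M1 M2): 12×45 by 45×112 → 12×112, cost 12·45·112 = 60480
((M1 M2) M3): 12×112 by 112×9 → 12×9, cost 12·112·9 = 12096; cumulative 72576
(((M1 M2) M3) M4): 12×9 by 9×3 → 12×3, cost 12·9·3 = 324; cumulative 72900
Total: 72900 scalar multiplications.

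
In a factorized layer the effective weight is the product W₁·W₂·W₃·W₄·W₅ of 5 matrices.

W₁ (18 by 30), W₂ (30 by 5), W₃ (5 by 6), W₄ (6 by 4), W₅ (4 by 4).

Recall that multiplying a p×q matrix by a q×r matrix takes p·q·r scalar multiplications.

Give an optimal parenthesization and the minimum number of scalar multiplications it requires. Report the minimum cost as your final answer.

Adjacent pairs: W₁W₂ = 18·30·5 = 2700; W₂W₃ = 30·5·6 = 900; W₃W₄ = 5·6·4 = 120; W₄W₅ = 6·4·4 = 96.
Length 3: W₁..W₃: k=1: 0+900+18·30·6=4140; k=2: 2700+0+18·5·6=3240 → min 3240 | W₂..W₄: k=2: 0+120+30·5·4=720; k=3: 900+0+30·6·4=1620 → min 720 | W₃..W₅: k=3: 0+96+5·6·4=216; k=4: 120+0+5·4·4=200 → min 200.
Length 4: W₁..W₄: k=1: 0+720+18·30·4=2880; k=2: 2700+120+18·5·4=3180; k=3: 3240+0+18·6·4=3672 → min 2880 | W₂..W₅: k=2: 0+200+30·5·4=800; k=3: 900+96+30·6·4=1716; k=4: 720+0+30·4·4=1200 → min 800.
Length 5: W₁..W₅: k=1: 0+800+18·30·4=2960; k=2: 2700+200+18·5·4=3260; k=3: 3240+96+18·6·4=3768; k=4: 2880+0+18·4·4=3168 → min 2960.
Optimal parenthesization: (W₁·(W₂·((W₃·W₄)·W₅))) with cost 2960.

2960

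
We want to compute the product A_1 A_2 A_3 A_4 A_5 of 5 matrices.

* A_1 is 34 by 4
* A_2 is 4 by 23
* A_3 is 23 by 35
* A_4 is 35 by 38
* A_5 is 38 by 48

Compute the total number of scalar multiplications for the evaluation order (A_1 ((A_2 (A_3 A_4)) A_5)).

(A_3 A_4): 23×35 by 35×38 → 23×38, cost 23·35·38 = 30590
(A_2 (A_3 A_4)): 4×23 by 23×38 → 4×38, cost 4·23·38 = 3496; cumulative 34086
((A_2 (A_3 A_4)) A_5): 4×38 by 38×48 → 4×48, cost 4·38·48 = 7296; cumulative 41382
(A_1 ((A_2 (A_3 A_4)) A_5)): 34×4 by 4×48 → 34×48, cost 34·4·48 = 6528; cumulative 47910
Total: 47910 scalar multiplications.

47910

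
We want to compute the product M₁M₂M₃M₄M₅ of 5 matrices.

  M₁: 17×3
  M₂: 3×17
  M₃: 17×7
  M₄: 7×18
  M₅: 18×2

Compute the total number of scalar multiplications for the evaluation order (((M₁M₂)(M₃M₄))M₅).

8823

(M₁M₂): 17×3 by 3×17 → 17×17, cost 17·3·17 = 867
(M₃M₄): 17×7 by 7×18 → 17×18, cost 17·7·18 = 2142
((M₁M₂)(M₃M₄)): 17×17 by 17×18 → 17×18, cost 17·17·18 = 5202; cumulative 8211
(((M₁M₂)(M₃M₄))M₅): 17×18 by 18×2 → 17×2, cost 17·18·2 = 612; cumulative 8823
Total: 8823 scalar multiplications.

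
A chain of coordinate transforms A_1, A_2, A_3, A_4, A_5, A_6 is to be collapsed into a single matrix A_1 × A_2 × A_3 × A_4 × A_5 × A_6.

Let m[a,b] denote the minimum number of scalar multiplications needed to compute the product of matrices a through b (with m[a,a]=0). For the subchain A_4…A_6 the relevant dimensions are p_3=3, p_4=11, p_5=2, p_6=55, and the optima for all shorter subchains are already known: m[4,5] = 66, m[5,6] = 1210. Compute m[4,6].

m[4,6] = min over k∈[4,5] of m[4,k]+m[k+1,6]+p_{3}·p_k·p_{6}.
k=4: 0 + 1210 + 3·11·55 = 3025; k=5: 66 + 0 + 3·2·55 = 396.
Minimum: 396 at k=5.

396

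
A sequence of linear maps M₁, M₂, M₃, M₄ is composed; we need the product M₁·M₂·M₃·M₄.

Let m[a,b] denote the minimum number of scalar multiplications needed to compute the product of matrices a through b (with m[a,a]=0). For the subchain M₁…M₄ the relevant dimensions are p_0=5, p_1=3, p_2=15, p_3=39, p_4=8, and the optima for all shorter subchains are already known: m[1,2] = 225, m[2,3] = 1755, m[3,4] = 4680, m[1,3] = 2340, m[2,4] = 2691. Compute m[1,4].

2811

m[1,4] = min over k∈[1,3] of m[1,k]+m[k+1,4]+p_{0}·p_k·p_{4}.
k=1: 0 + 2691 + 5·3·8 = 2811; k=2: 225 + 4680 + 5·15·8 = 5505; k=3: 2340 + 0 + 5·39·8 = 3900.
Minimum: 2811 at k=1.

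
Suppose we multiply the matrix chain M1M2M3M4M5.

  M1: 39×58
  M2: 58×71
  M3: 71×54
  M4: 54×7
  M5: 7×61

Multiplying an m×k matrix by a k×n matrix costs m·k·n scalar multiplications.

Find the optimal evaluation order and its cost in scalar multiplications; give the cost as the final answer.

88151

Adjacent pairs: M1M2 = 39·58·71 = 160602; M2M3 = 58·71·54 = 222372; M3M4 = 71·54·7 = 26838; M4M5 = 54·7·61 = 23058.
Length 3: M1..M3: k=1: 0+222372+39·58·54=344520; k=2: 160602+0+39·71·54=310128 → min 310128 | M2..M4: k=2: 0+26838+58·71·7=55664; k=3: 222372+0+58·54·7=244296 → min 55664 | M3..M5: k=3: 0+23058+71·54·61=256932; k=4: 26838+0+71·7·61=57155 → min 57155.
Length 4: M1..M4: k=1: 0+55664+39·58·7=71498; k=2: 160602+26838+39·71·7=206823; k=3: 310128+0+39·54·7=324870 → min 71498 | M2..M5: k=2: 0+57155+58·71·61=308353; k=3: 222372+23058+58·54·61=436482; k=4: 55664+0+58·7·61=80430 → min 80430.
Length 5: M1..M5: k=1: 0+80430+39·58·61=218412; k=2: 160602+57155+39·71·61=386666; k=3: 310128+23058+39·54·61=461652; k=4: 71498+0+39·7·61=88151 → min 88151.
Optimal parenthesization: ((M1(M2(M3M4)))M5) with cost 88151.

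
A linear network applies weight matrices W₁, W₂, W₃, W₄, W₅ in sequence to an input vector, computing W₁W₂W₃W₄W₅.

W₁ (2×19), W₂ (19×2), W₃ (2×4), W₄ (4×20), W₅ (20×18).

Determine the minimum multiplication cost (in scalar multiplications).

972

Adjacent pairs: W₁W₂ = 2·19·2 = 76; W₂W₃ = 19·2·4 = 152; W₃W₄ = 2·4·20 = 160; W₄W₅ = 4·20·18 = 1440.
Length 3: W₁..W₃: k=1: 0+152+2·19·4=304; k=2: 76+0+2·2·4=92 → min 92 | W₂..W₄: k=2: 0+160+19·2·20=920; k=3: 152+0+19·4·20=1672 → min 920 | W₃..W₅: k=3: 0+1440+2·4·18=1584; k=4: 160+0+2·20·18=880 → min 880.
Length 4: W₁..W₄: k=1: 0+920+2·19·20=1680; k=2: 76+160+2·2·20=316; k=3: 92+0+2·4·20=252 → min 252 | W₂..W₅: k=2: 0+880+19·2·18=1564; k=3: 152+1440+19·4·18=2960; k=4: 920+0+19·20·18=7760 → min 1564.
Length 5: W₁..W₅: k=1: 0+1564+2·19·18=2248; k=2: 76+880+2·2·18=1028; k=3: 92+1440+2·4·18=1676; k=4: 252+0+2·20·18=972 → min 972.
Optimal order: ((((W₁W₂)W₃)W₄)W₅) with cost 972.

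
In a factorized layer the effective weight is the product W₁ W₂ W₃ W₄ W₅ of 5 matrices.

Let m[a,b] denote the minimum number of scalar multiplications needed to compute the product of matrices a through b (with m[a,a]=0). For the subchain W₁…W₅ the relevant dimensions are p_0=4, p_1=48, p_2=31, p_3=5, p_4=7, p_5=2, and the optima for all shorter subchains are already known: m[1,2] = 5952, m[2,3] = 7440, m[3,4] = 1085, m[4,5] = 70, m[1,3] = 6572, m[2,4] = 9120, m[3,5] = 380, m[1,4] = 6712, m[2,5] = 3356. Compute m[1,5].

3740

m[1,5] = min over k∈[1,4] of m[1,k]+m[k+1,5]+p_{0}·p_k·p_{5}.
k=1: 0 + 3356 + 4·48·2 = 3740; k=2: 5952 + 380 + 4·31·2 = 6580; k=3: 6572 + 70 + 4·5·2 = 6682; k=4: 6712 + 0 + 4·7·2 = 6768.
Minimum: 3740 at k=1.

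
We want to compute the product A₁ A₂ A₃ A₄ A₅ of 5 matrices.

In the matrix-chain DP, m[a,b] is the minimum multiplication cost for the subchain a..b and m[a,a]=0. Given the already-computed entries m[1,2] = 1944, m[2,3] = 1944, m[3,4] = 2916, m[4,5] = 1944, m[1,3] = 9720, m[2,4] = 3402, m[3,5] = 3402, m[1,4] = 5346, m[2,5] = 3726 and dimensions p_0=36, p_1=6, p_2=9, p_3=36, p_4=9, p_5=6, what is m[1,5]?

5022

m[1,5] = min over k∈[1,4] of m[1,k]+m[k+1,5]+p_{0}·p_k·p_{5}.
k=1: 0 + 3726 + 36·6·6 = 5022; k=2: 1944 + 3402 + 36·9·6 = 7290; k=3: 9720 + 1944 + 36·36·6 = 19440; k=4: 5346 + 0 + 36·9·6 = 7290.
Minimum: 5022 at k=1.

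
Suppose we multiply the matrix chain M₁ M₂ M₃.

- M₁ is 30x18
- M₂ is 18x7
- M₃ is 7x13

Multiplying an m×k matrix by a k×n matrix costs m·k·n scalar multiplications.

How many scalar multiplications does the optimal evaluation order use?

Order (M₁ (M₂ M₃)): (M₂ M₃): 18×7 by 7×13 → 18×13, cost 18·7·13 = 1638; (M₁ (M₂ M₃)): 30×18 by 18×13 → 30×13, cost 30·18·13 = 7020; cumulative 8658. Total 8658.
Order ((M₁ M₂) M₃): (M₁ M₂): 30×18 by 18×7 → 30×7, cost 30·18·7 = 3780; ((M₁ M₂) M₃): 30×7 by 7×13 → 30×13, cost 30·7·13 = 2730; cumulative 6510. Total 6510.
Minimum: 6510.

6510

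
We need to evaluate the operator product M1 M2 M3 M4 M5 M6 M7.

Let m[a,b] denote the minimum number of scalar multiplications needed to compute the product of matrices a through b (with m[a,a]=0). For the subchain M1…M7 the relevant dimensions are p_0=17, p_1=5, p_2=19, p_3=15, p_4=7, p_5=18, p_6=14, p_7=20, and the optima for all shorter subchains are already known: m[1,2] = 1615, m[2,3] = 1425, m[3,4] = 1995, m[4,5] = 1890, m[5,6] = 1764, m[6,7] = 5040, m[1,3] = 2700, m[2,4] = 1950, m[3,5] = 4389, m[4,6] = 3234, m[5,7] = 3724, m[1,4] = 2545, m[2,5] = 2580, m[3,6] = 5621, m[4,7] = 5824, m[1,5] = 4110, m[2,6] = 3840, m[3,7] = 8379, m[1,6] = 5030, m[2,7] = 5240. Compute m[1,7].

6940

m[1,7] = min over k∈[1,6] of m[1,k]+m[k+1,7]+p_{0}·p_k·p_{7}.
k=1: 0 + 5240 + 17·5·20 = 6940; k=2: 1615 + 8379 + 17·19·20 = 16454; k=3: 2700 + 5824 + 17·15·20 = 13624; k=4: 2545 + 3724 + 17·7·20 = 8649; k=5: 4110 + 5040 + 17·18·20 = 15270; k=6: 5030 + 0 + 17·14·20 = 9790.
Minimum: 6940 at k=1.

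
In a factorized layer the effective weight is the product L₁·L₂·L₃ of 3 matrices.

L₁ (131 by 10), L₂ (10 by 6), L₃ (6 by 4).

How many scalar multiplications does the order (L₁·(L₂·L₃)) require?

(L₂·L₃): 10×6 by 6×4 → 10×4, cost 10·6·4 = 240
(L₁·(L₂·L₃)): 131×10 by 10×4 → 131×4, cost 131·10·4 = 5240; cumulative 5480
Total: 5480 scalar multiplications.

5480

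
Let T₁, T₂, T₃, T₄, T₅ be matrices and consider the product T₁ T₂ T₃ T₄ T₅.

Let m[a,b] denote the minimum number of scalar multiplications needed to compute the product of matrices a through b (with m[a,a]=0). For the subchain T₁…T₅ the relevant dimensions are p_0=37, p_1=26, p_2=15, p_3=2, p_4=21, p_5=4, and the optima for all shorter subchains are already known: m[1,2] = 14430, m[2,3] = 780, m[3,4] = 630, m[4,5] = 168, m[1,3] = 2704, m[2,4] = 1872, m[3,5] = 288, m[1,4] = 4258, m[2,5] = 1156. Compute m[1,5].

m[1,5] = min over k∈[1,4] of m[1,k]+m[k+1,5]+p_{0}·p_k·p_{5}.
k=1: 0 + 1156 + 37·26·4 = 5004; k=2: 14430 + 288 + 37·15·4 = 16938; k=3: 2704 + 168 + 37·2·4 = 3168; k=4: 4258 + 0 + 37·21·4 = 7366.
Minimum: 3168 at k=3.

3168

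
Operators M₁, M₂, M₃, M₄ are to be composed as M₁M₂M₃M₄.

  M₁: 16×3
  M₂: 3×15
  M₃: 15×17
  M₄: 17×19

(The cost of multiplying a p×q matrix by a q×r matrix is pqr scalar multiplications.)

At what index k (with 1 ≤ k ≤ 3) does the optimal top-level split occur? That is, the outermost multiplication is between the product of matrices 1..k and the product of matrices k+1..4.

1

Adjacent pairs: M₁M₂ = 16·3·15 = 720; M₂M₃ = 3·15·17 = 765; M₃M₄ = 15·17·19 = 4845.
Length 3: M₁..M₃: k=1: 0+765+16·3·17=1581; k=2: 720+0+16·15·17=4800 → min 1581 | M₂..M₄: k=2: 0+4845+3·15·19=5700; k=3: 765+0+3·17·19=1734 → min 1734.
Top-level splits: k=1: (M₁..M₁)·(M₂..M₄) → 0+1734+16·3·19 = 2646; k=2: (M₁..M₂)·(M₃..M₄) → 720+4845+16·15·19 = 10125; k=3: (M₁..M₃)·(M₄..M₄) → 1581+0+16·17·19 = 6749.
Best split is after M₁, i.e. k = 1.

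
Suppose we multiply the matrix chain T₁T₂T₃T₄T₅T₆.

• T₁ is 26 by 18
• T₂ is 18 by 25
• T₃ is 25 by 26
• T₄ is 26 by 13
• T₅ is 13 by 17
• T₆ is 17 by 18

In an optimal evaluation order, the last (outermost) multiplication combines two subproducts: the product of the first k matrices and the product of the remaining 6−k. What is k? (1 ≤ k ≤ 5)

4

Adjacent pairs: T₁T₂ = 26·18·25 = 11700; T₂T₃ = 18·25·26 = 11700; T₃T₄ = 25·26·13 = 8450; T₄T₅ = 26·13·17 = 5746; T₅T₆ = 13·17·18 = 3978.
Length 3: T₁..T₃: k=1: 0+11700+26·18·26=23868; k=2: 11700+0+26·25·26=28600 → min 23868 | T₂..T₄: k=2: 0+8450+18·25·13=14300; k=3: 11700+0+18·26·13=17784 → min 14300 | T₃..T₅: k=3: 0+5746+25·26·17=16796; k=4: 8450+0+25·13·17=13975 → min 13975 | T₄..T₆: k=4: 0+3978+26·13·18=10062; k=5: 5746+0+26·17·18=13702 → min 10062.
Length 4: T₁..T₄: k=1: 0+14300+26·18·13=20384; k=2: 11700+8450+26·25·13=28600; k=3: 23868+0+26·26·13=32656 → min 20384 | T₂..T₅: k=2: 0+13975+18·25·17=21625; k=3: 11700+5746+18·26·17=25402; k=4: 14300+0+18·13·17=18278 → min 18278 | T₃..T₆: k=3: 0+10062+25·26·18=21762; k=4: 8450+3978+25·13·18=18278; k=5: 13975+0+25·17·18=21625 → min 18278.
Length 5: T₁..T₅: k=1: 0+18278+26·18·17=26234; k=2: 11700+13975+26·25·17=36725; k=3: 23868+5746+26·26·17=41106; k=4: 20384+0+26·13·17=26130 → min 26130 | T₂..T₆: k=2: 0+18278+18·25·18=26378; k=3: 11700+10062+18·26·18=30186; k=4: 14300+3978+18·13·18=22490; k=5: 18278+0+18·17·18=23786 → min 22490.
Top-level splits: k=1: (T₁..T₁)·(T₂..T₆) → 0+22490+26·18·18 = 30914; k=2: (T₁..T₂)·(T₃..T₆) → 11700+18278+26·25·18 = 41678; k=3: (T₁..T₃)·(T₄..T₆) → 23868+10062+26·26·18 = 46098; k=4: (T₁..T₄)·(T₅..T₆) → 20384+3978+26·13·18 = 30446; k=5: (T₁..T₅)·(T₆..T₆) → 26130+0+26·17·18 = 34086.
Best split is after T₄, i.e. k = 4.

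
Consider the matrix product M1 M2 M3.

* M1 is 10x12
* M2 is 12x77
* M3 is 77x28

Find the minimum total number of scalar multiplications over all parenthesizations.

Order (M1 (M2 M3)): (M2 M3): 12×77 by 77×28 → 12×28, cost 12·77·28 = 25872; (M1 (M2 M3)): 10×12 by 12×28 → 10×28, cost 10·12·28 = 3360; cumulative 29232. Total 29232.
Order ((M1 M2) M3): (M1 M2): 10×12 by 12×77 → 10×77, cost 10·12·77 = 9240; ((M1 M2) M3): 10×77 by 77×28 → 10×28, cost 10·77·28 = 21560; cumulative 30800. Total 30800.
Minimum: 29232.

29232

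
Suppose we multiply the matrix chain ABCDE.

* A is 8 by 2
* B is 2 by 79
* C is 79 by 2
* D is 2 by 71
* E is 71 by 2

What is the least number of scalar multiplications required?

640

Adjacent pairs: AB = 8·2·79 = 1264; BC = 2·79·2 = 316; CD = 79·2·71 = 11218; DE = 2·71·2 = 284.
Length 3: A..C: k=1: 0+316+8·2·2=348; k=2: 1264+0+8·79·2=2528 → min 348 | B..D: k=2: 0+11218+2·79·71=22436; k=3: 316+0+2·2·71=600 → min 600 | C..E: k=3: 0+284+79·2·2=600; k=4: 11218+0+79·71·2=22436 → min 600.
Length 4: A..D: k=1: 0+600+8·2·71=1736; k=2: 1264+11218+8·79·71=57354; k=3: 348+0+8·2·71=1484 → min 1484 | B..E: k=2: 0+600+2·79·2=916; k=3: 316+284+2·2·2=608; k=4: 600+0+2·71·2=884 → min 608.
Length 5: A..E: k=1: 0+608+8·2·2=640; k=2: 1264+600+8·79·2=3128; k=3: 348+284+8·2·2=664; k=4: 1484+0+8·71·2=2620 → min 640.
Optimal order: (A((BC)(DE))) with cost 640.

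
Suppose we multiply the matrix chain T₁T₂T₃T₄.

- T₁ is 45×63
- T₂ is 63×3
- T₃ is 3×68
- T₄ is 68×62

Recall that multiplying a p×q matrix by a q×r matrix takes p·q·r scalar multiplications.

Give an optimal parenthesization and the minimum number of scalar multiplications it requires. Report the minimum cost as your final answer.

Adjacent pairs: T₁T₂ = 45·63·3 = 8505; T₂T₃ = 63·3·68 = 12852; T₃T₄ = 3·68·62 = 12648.
Length 3: T₁..T₃: k=1: 0+12852+45·63·68=205632; k=2: 8505+0+45·3·68=17685 → min 17685 | T₂..T₄: k=2: 0+12648+63·3·62=24366; k=3: 12852+0+63·68·62=278460 → min 24366.
Length 4: T₁..T₄: k=1: 0+24366+45·63·62=200136; k=2: 8505+12648+45·3·62=29523; k=3: 17685+0+45·68·62=207405 → min 29523.
Optimal parenthesization: ((T₁T₂)(T₃T₄)) with cost 29523.

29523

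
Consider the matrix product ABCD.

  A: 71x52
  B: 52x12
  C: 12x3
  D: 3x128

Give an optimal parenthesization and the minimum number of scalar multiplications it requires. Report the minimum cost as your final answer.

Adjacent pairs: AB = 71·52·12 = 44304; BC = 52·12·3 = 1872; CD = 12·3·128 = 4608.
Length 3: A..C: k=1: 0+1872+71·52·3=12948; k=2: 44304+0+71·12·3=46860 → min 12948 | B..D: k=2: 0+4608+52·12·128=84480; k=3: 1872+0+52·3·128=21840 → min 21840.
Length 4: A..D: k=1: 0+21840+71·52·128=494416; k=2: 44304+4608+71·12·128=157968; k=3: 12948+0+71·3·128=40212 → min 40212.
Optimal parenthesization: ((A(BC))D) with cost 40212.

40212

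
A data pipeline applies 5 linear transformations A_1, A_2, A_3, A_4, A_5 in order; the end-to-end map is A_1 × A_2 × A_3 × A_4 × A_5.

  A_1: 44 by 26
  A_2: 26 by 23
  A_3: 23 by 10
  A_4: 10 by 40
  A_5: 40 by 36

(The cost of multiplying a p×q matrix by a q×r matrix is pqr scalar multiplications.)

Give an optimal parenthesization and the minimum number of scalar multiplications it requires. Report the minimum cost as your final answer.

Adjacent pairs: A_1A_2 = 44·26·23 = 26312; A_2A_3 = 26·23·10 = 5980; A_3A_4 = 23·10·40 = 9200; A_4A_5 = 10·40·36 = 14400.
Length 3: A_1..A_3: k=1: 0+5980+44·26·10=17420; k=2: 26312+0+44·23·10=36432 → min 17420 | A_2..A_4: k=2: 0+9200+26·23·40=33120; k=3: 5980+0+26·10·40=16380 → min 16380 | A_3..A_5: k=3: 0+14400+23·10·36=22680; k=4: 9200+0+23·40·36=42320 → min 22680.
Length 4: A_1..A_4: k=1: 0+16380+44·26·40=62140; k=2: 26312+9200+44·23·40=75992; k=3: 17420+0+44·10·40=35020 → min 35020 | A_2..A_5: k=2: 0+22680+26·23·36=44208; k=3: 5980+14400+26·10·36=29740; k=4: 16380+0+26·40·36=53820 → min 29740.
Length 5: A_1..A_5: k=1: 0+29740+44·26·36=70924; k=2: 26312+22680+44·23·36=85424; k=3: 17420+14400+44·10·36=47660; k=4: 35020+0+44·40·36=98380 → min 47660.
Optimal parenthesization: ((A_1 × (A_2 × A_3)) × (A_4 × A_5)) with cost 47660.

47660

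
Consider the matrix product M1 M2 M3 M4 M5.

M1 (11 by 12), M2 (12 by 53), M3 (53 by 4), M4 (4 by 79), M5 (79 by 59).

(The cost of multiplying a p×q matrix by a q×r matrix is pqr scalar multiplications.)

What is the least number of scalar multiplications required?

24312

Adjacent pairs: M1M2 = 11·12·53 = 6996; M2M3 = 12·53·4 = 2544; M3M4 = 53·4·79 = 16748; M4M5 = 4·79·59 = 18644.
Length 3: M1..M3: k=1: 0+2544+11·12·4=3072; k=2: 6996+0+11·53·4=9328 → min 3072 | M2..M4: k=2: 0+16748+12·53·79=66992; k=3: 2544+0+12·4·79=6336 → min 6336 | M3..M5: k=3: 0+18644+53·4·59=31152; k=4: 16748+0+53·79·59=263781 → min 31152.
Length 4: M1..M4: k=1: 0+6336+11·12·79=16764; k=2: 6996+16748+11·53·79=69801; k=3: 3072+0+11·4·79=6548 → min 6548 | M2..M5: k=2: 0+31152+12·53·59=68676; k=3: 2544+18644+12·4·59=24020; k=4: 6336+0+12·79·59=62268 → min 24020.
Length 5: M1..M5: k=1: 0+24020+11·12·59=31808; k=2: 6996+31152+11·53·59=72545; k=3: 3072+18644+11·4·59=24312; k=4: 6548+0+11·79·59=57819 → min 24312.
Optimal order: ((M1 (M2 M3)) (M4 M5)) with cost 24312.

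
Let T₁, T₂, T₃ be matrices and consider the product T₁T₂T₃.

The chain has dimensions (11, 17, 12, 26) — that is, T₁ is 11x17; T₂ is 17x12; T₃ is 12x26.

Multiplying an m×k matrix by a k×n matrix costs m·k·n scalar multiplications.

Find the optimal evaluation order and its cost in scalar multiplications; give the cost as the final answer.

(T₁(T₂T₃)): cost 10166.
((T₁T₂)T₃): cost 5676.
Optimal: ((T₁T₂)T₃) with cost 5676.

5676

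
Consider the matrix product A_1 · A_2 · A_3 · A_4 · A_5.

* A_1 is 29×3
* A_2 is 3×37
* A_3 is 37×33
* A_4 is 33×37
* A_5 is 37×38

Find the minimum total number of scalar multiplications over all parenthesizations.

Adjacent pairs: A_1A_2 = 29·3·37 = 3219; A_2A_3 = 3·37·33 = 3663; A_3A_4 = 37·33·37 = 45177; A_4A_5 = 33·37·38 = 46398.
Length 3: A_1..A_3: k=1: 0+3663+29·3·33=6534; k=2: 3219+0+29·37·33=38628 → min 6534 | A_2..A_4: k=2: 0+45177+3·37·37=49284; k=3: 3663+0+3·33·37=7326 → min 7326 | A_3..A_5: k=3: 0+46398+37·33·38=92796; k=4: 45177+0+37·37·38=97199 → min 92796.
Length 4: A_1..A_4: k=1: 0+7326+29·3·37=10545; k=2: 3219+45177+29·37·37=88097; k=3: 6534+0+29·33·37=41943 → min 10545 | A_2..A_5: k=2: 0+92796+3·37·38=97014; k=3: 3663+46398+3·33·38=53823; k=4: 7326+0+3·37·38=11544 → min 11544.
Length 5: A_1..A_5: k=1: 0+11544+29·3·38=14850; k=2: 3219+92796+29·37·38=136789; k=3: 6534+46398+29·33·38=89298; k=4: 10545+0+29·37·38=51319 → min 14850.
Optimal order: (A_1 · (((A_2 · A_3) · A_4) · A_5)) with cost 14850.

14850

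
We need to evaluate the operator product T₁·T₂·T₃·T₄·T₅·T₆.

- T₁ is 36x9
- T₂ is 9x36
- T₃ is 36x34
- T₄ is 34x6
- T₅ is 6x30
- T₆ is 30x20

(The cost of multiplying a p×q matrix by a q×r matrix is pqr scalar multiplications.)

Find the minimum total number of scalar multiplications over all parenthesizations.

Adjacent pairs: T₁T₂ = 36·9·36 = 11664; T₂T₃ = 9·36·34 = 11016; T₃T₄ = 36·34·6 = 7344; T₄T₅ = 34·6·30 = 6120; T₅T₆ = 6·30·20 = 3600.
Length 3: T₁..T₃: k=1: 0+11016+36·9·34=22032; k=2: 11664+0+36·36·34=55728 → min 22032 | T₂..T₄: k=2: 0+7344+9·36·6=9288; k=3: 11016+0+9·34·6=12852 → min 9288 | T₃..T₅: k=3: 0+6120+36·34·30=42840; k=4: 7344+0+36·6·30=13824 → min 13824 | T₄..T₆: k=4: 0+3600+34·6·20=7680; k=5: 6120+0+34·30·20=26520 → min 7680.
Length 4: T₁..T₄: k=1: 0+9288+36·9·6=11232; k=2: 11664+7344+36·36·6=26784; k=3: 22032+0+36·34·6=29376 → min 11232 | T₂..T₅: k=2: 0+13824+9·36·30=23544; k=3: 11016+6120+9·34·30=26316; k=4: 9288+0+9·6·30=10908 → min 10908 | T₃..T₆: k=3: 0+7680+36·34·20=32160; k=4: 7344+3600+36·6·20=15264; k=5: 13824+0+36·30·20=35424 → min 15264.
Length 5: T₁..T₅: k=1: 0+10908+36·9·30=20628; k=2: 11664+13824+36·36·30=64368; k=3: 22032+6120+36·34·30=64872; k=4: 11232+0+36·6·30=17712 → min 17712 | T₂..T₆: k=2: 0+15264+9·36·20=21744; k=3: 11016+7680+9·34·20=24816; k=4: 9288+3600+9·6·20=13968; k=5: 10908+0+9·30·20=16308 → min 13968.
Length 6: T₁..T₆: k=1: 0+13968+36·9·20=20448; k=2: 11664+15264+36·36·20=52848; k=3: 22032+7680+36·34·20=54192; k=4: 11232+3600+36·6·20=19152; k=5: 17712+0+36·30·20=39312 → min 19152.
Optimal order: ((T₁·(T₂·(T₃·T₄)))·(T₅·T₆)) with cost 19152.

19152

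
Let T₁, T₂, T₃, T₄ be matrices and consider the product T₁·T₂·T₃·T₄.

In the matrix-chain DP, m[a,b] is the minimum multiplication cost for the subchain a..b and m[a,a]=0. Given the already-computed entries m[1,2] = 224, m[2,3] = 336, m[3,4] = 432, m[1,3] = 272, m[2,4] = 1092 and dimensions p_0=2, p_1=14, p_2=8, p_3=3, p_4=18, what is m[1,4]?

m[1,4] = min over k∈[1,3] of m[1,k]+m[k+1,4]+p_{0}·p_k·p_{4}.
k=1: 0 + 1092 + 2·14·18 = 1596; k=2: 224 + 432 + 2·8·18 = 944; k=3: 272 + 0 + 2·3·18 = 380.
Minimum: 380 at k=3.

380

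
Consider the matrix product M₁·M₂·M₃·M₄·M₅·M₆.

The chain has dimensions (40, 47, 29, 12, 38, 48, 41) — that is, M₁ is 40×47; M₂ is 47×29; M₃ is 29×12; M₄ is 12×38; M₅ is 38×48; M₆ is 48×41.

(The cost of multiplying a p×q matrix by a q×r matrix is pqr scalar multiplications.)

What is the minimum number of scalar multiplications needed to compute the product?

104100

Adjacent pairs: M₁M₂ = 40·47·29 = 54520; M₂M₃ = 47·29·12 = 16356; M₃M₄ = 29·12·38 = 13224; M₄M₅ = 12·38·48 = 21888; M₅M₆ = 38·48·41 = 74784.
Length 3: M₁..M₃: k=1: 0+16356+40·47·12=38916; k=2: 54520+0+40·29·12=68440 → min 38916 | M₂..M₄: k=2: 0+13224+47·29·38=65018; k=3: 16356+0+47·12·38=37788 → min 37788 | M₃..M₅: k=3: 0+21888+29·12·48=38592; k=4: 13224+0+29·38·48=66120 → min 38592 | M₄..M₆: k=4: 0+74784+12·38·41=93480; k=5: 21888+0+12·48·41=45504 → min 45504.
Length 4: M₁..M₄: k=1: 0+37788+40·47·38=109228; k=2: 54520+13224+40·29·38=111824; k=3: 38916+0+40·12·38=57156 → min 57156 | M₂..M₅: k=2: 0+38592+47·29·48=104016; k=3: 16356+21888+47·12·48=65316; k=4: 37788+0+47·38·48=123516 → min 65316 | M₃..M₆: k=3: 0+45504+29·12·41=59772; k=4: 13224+74784+29·38·41=133190; k=5: 38592+0+29·48·41=95664 → min 59772.
Length 5: M₁..M₅: k=1: 0+65316+40·47·48=155556; k=2: 54520+38592+40·29·48=148792; k=3: 38916+21888+40·12·48=83844; k=4: 57156+0+40·38·48=130116 → min 83844 | M₂..M₆: k=2: 0+59772+47·29·41=115655; k=3: 16356+45504+47·12·41=84984; k=4: 37788+74784+47·38·41=185798; k=5: 65316+0+47·48·41=157812 → min 84984.
Length 6: M₁..M₆: k=1: 0+84984+40·47·41=162064; k=2: 54520+59772+40·29·41=161852; k=3: 38916+45504+40·12·41=104100; k=4: 57156+74784+40·38·41=194260; k=5: 83844+0+40·48·41=162564 → min 104100.
Optimal order: ((M₁·(M₂·M₃))·((M₄·M₅)·M₆)) with cost 104100.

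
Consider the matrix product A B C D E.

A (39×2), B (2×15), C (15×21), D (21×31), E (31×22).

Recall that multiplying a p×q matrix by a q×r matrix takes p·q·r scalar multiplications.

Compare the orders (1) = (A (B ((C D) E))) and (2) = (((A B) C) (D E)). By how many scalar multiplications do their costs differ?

Order (1) = (A (B ((C D) E))): (C D): 15×21 by 21×31 → 15×31, cost 15·21·31 = 9765; ((C D) E): 15×31 by 31×22 → 15×22, cost 15·31·22 = 10230; cumulative 19995; (B ((C D) E)): 2×15 by 15×22 → 2×22, cost 2·15·22 = 660; cumulative 20655; (A (B ((C D) E))): 39×2 by 2×22 → 39×22, cost 39·2·22 = 1716; cumulative 22371. Total 22371.
Order (2) = (((A B) C) (D E)): (A B): 39×2 by 2×15 → 39×15, cost 39·2·15 = 1170; ((A B) C): 39×15 by 15×21 → 39×21, cost 39·15·21 = 12285; cumulative 13455; (D E): 21×31 by 31×22 → 21×22, cost 21·31·22 = 14322; (((A B) C) (D E)): 39×21 by 21×22 → 39×22, cost 39·21·22 = 18018; cumulative 45795. Total 45795.
Difference: |22371 − 45795| = 23424.

23424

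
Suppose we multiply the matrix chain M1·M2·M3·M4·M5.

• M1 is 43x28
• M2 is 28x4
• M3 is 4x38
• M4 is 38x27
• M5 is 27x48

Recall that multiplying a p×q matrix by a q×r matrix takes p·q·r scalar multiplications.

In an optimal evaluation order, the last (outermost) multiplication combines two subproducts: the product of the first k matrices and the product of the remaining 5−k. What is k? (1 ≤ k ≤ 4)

2

Adjacent pairs: M1M2 = 43·28·4 = 4816; M2M3 = 28·4·38 = 4256; M3M4 = 4·38·27 = 4104; M4M5 = 38·27·48 = 49248.
Length 3: M1..M3: k=1: 0+4256+43·28·38=50008; k=2: 4816+0+43·4·38=11352 → min 11352 | M2..M4: k=2: 0+4104+28·4·27=7128; k=3: 4256+0+28·38·27=32984 → min 7128 | M3..M5: k=3: 0+49248+4·38·48=56544; k=4: 4104+0+4·27·48=9288 → min 9288.
Length 4: M1..M4: k=1: 0+7128+43·28·27=39636; k=2: 4816+4104+43·4·27=13564; k=3: 11352+0+43·38·27=55470 → min 13564 | M2..M5: k=2: 0+9288+28·4·48=14664; k=3: 4256+49248+28·38·48=104576; k=4: 7128+0+28·27·48=43416 → min 14664.
Top-level splits: k=1: (M1..M1)·(M2..M5) → 0+14664+43·28·48 = 72456; k=2: (M1..M2)·(M3..M5) → 4816+9288+43·4·48 = 22360; k=3: (M1..M3)·(M4..M5) → 11352+49248+43·38·48 = 139032; k=4: (M1..M4)·(M5..M5) → 13564+0+43·27·48 = 69292.
Best split is after M2, i.e. k = 2.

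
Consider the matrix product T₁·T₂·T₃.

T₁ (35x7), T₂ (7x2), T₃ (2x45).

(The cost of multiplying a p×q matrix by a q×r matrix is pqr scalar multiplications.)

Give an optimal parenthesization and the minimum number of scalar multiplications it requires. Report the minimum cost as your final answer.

3640

(T₁·(T₂·T₃)): cost 11655.
((T₁·T₂)·T₃): cost 3640.
Optimal: ((T₁·T₂)·T₃) with cost 3640.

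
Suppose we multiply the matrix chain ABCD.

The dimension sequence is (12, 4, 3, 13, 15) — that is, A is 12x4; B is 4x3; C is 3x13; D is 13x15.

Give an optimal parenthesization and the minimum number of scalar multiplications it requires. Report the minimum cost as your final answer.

Adjacent pairs: AB = 12·4·3 = 144; BC = 4·3·13 = 156; CD = 3·13·15 = 585.
Length 3: A..C: k=1: 0+156+12·4·13=780; k=2: 144+0+12·3·13=612 → min 612 | B..D: k=2: 0+585+4·3·15=765; k=3: 156+0+4·13·15=936 → min 765.
Length 4: A..D: k=1: 0+765+12·4·15=1485; k=2: 144+585+12·3·15=1269; k=3: 612+0+12·13·15=2952 → min 1269.
Optimal parenthesization: ((AB)(CD)) with cost 1269.

1269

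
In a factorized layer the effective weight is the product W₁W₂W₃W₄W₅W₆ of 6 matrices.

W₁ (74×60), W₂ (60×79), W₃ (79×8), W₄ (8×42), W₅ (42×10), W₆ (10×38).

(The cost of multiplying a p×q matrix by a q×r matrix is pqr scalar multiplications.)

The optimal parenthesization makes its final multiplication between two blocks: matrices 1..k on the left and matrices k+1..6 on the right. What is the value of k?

3

Adjacent pairs: W₁W₂ = 74·60·79 = 350760; W₂W₃ = 60·79·8 = 37920; W₃W₄ = 79·8·42 = 26544; W₄W₅ = 8·42·10 = 3360; W₅W₆ = 42·10·38 = 15960.
Length 3: W₁..W₃: k=1: 0+37920+74·60·8=73440; k=2: 350760+0+74·79·8=397528 → min 73440 | W₂..W₄: k=2: 0+26544+60·79·42=225624; k=3: 37920+0+60·8·42=58080 → min 58080 | W₃..W₅: k=3: 0+3360+79·8·10=9680; k=4: 26544+0+79·42·10=59724 → min 9680 | W₄..W₆: k=4: 0+15960+8·42·38=28728; k=5: 3360+0+8·10·38=6400 → min 6400.
Length 4: W₁..W₄: k=1: 0+58080+74·60·42=244560; k=2: 350760+26544+74·79·42=622836; k=3: 73440+0+74·8·42=98304 → min 98304 | W₂..W₅: k=2: 0+9680+60·79·10=57080; k=3: 37920+3360+60·8·10=46080; k=4: 58080+0+60·42·10=83280 → min 46080 | W₃..W₆: k=3: 0+6400+79·8·38=30416; k=4: 26544+15960+79·42·38=168588; k=5: 9680+0+79·10·38=39700 → min 30416.
Length 5: W₁..W₅: k=1: 0+46080+74·60·10=90480; k=2: 350760+9680+74·79·10=418900; k=3: 73440+3360+74·8·10=82720; k=4: 98304+0+74·42·10=129384 → min 82720 | W₂..W₆: k=2: 0+30416+60·79·38=210536; k=3: 37920+6400+60·8·38=62560; k=4: 58080+15960+60·42·38=169800; k=5: 46080+0+60·10·38=68880 → min 62560.
Top-level splits: k=1: (W₁..W₁)·(W₂..W₆) → 0+62560+74·60·38 = 231280; k=2: (W₁..W₂)·(W₃..W₆) → 350760+30416+74·79·38 = 603324; k=3: (W₁..W₃)·(W₄..W₆) → 73440+6400+74·8·38 = 102336; k=4: (W₁..W₄)·(W₅..W₆) → 98304+15960+74·42·38 = 232368; k=5: (W₁..W₅)·(W₆..W₆) → 82720+0+74·10·38 = 110840.
Best split is after W₃, i.e. k = 3.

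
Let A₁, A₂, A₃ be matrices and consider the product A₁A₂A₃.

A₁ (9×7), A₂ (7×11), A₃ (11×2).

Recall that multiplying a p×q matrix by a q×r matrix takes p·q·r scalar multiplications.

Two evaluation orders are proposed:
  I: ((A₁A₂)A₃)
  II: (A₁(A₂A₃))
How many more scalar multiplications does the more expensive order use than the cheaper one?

Order I = ((A₁A₂)A₃): (A₁A₂): 9×7 by 7×11 → 9×11, cost 9·7·11 = 693; ((A₁A₂)A₃): 9×11 by 11×2 → 9×2, cost 9·11·2 = 198; cumulative 891. Total 891.
Order II = (A₁(A₂A₃)): (A₂A₃): 7×11 by 11×2 → 7×2, cost 7·11·2 = 154; (A₁(A₂A₃)): 9×7 by 7×2 → 9×2, cost 9·7·2 = 126; cumulative 280. Total 280.
Difference: |891 − 280| = 611.

611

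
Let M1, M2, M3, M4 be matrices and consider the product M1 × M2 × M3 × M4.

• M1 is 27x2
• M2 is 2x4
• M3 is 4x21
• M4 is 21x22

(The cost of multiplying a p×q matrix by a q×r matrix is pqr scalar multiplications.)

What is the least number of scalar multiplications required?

Adjacent pairs: M1M2 = 27·2·4 = 216; M2M3 = 2·4·21 = 168; M3M4 = 4·21·22 = 1848.
Length 3: M1..M3: k=1: 0+168+27·2·21=1302; k=2: 216+0+27·4·21=2484 → min 1302 | M2..M4: k=2: 0+1848+2·4·22=2024; k=3: 168+0+2·21·22=1092 → min 1092.
Length 4: M1..M4: k=1: 0+1092+27·2·22=2280; k=2: 216+1848+27·4·22=4440; k=3: 1302+0+27·21·22=13776 → min 2280.
Optimal order: (M1 × ((M2 × M3) × M4)) with cost 2280.

2280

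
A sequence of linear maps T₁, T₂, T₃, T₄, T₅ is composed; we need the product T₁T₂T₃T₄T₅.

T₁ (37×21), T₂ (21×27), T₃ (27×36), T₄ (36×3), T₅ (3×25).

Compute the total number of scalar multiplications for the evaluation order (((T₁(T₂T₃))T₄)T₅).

55155

(T₂T₃): 21×27 by 27×36 → 21×36, cost 21·27·36 = 20412
(T₁(T₂T₃)): 37×21 by 21×36 → 37×36, cost 37·21·36 = 27972; cumulative 48384
((T₁(T₂T₃))T₄): 37×36 by 36×3 → 37×3, cost 37·36·3 = 3996; cumulative 52380
(((T₁(T₂T₃))T₄)T₅): 37×3 by 3×25 → 37×25, cost 37·3·25 = 2775; cumulative 55155
Total: 55155 scalar multiplications.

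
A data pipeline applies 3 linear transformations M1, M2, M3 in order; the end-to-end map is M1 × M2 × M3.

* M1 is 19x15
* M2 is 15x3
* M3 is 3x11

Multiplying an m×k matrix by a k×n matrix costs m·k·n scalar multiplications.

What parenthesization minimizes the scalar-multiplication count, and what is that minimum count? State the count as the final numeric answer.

1482

(M1 × (M2 × M3)): cost 3630.
((M1 × M2) × M3): cost 1482.
Optimal: ((M1 × M2) × M3) with cost 1482.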